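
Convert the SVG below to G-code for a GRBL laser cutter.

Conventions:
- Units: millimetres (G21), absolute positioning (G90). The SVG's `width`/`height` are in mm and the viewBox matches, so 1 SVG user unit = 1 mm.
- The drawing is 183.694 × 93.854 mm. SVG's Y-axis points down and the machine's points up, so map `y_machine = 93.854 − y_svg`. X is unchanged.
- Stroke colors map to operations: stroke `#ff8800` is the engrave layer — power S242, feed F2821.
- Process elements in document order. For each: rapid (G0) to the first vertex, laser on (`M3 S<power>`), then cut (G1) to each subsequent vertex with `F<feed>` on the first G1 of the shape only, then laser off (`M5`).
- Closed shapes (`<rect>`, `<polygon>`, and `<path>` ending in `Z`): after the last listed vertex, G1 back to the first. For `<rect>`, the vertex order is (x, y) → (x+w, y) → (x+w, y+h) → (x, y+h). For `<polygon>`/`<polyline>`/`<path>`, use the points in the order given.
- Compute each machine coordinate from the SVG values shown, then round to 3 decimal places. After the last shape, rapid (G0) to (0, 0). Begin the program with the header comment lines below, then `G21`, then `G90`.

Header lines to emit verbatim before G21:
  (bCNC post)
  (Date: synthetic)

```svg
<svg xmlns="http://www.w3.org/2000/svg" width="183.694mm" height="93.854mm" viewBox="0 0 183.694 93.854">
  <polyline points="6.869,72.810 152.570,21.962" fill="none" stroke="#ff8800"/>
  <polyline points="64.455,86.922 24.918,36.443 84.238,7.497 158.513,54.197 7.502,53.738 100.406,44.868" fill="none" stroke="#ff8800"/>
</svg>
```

(bCNC post)
(Date: synthetic)
G21
G90
G0 X6.869 Y21.044
M3 S242
G1 X152.570 Y71.892 F2821
M5
G0 X64.455 Y6.932
M3 S242
G1 X24.918 Y57.411 F2821
G1 X84.238 Y86.357
G1 X158.513 Y39.657
G1 X7.502 Y40.116
G1 X100.406 Y48.986
M5
G0 X0.000 Y0.000

Since the viewBox matches the mm dimensions, user units are millimetres directly. The only transform is the Y-flip y_m = 93.854 − y_svg.

Shape 1 is a line segment drawn with `<polyline>`. Its stroke #ff8800 means engrave at S242, F2821. After flipping Y the toolpath is (6.869,21.044) → (152.570,71.892).

Shape 2 is a open polyline drawn with `<polyline>`. Its stroke #ff8800 means engrave at S242, F2821. After flipping Y the toolpath is (64.455,6.932) → (24.918,57.411) → (84.238,86.357) → (158.513,39.657) → (7.502,40.116) → (100.406,48.986).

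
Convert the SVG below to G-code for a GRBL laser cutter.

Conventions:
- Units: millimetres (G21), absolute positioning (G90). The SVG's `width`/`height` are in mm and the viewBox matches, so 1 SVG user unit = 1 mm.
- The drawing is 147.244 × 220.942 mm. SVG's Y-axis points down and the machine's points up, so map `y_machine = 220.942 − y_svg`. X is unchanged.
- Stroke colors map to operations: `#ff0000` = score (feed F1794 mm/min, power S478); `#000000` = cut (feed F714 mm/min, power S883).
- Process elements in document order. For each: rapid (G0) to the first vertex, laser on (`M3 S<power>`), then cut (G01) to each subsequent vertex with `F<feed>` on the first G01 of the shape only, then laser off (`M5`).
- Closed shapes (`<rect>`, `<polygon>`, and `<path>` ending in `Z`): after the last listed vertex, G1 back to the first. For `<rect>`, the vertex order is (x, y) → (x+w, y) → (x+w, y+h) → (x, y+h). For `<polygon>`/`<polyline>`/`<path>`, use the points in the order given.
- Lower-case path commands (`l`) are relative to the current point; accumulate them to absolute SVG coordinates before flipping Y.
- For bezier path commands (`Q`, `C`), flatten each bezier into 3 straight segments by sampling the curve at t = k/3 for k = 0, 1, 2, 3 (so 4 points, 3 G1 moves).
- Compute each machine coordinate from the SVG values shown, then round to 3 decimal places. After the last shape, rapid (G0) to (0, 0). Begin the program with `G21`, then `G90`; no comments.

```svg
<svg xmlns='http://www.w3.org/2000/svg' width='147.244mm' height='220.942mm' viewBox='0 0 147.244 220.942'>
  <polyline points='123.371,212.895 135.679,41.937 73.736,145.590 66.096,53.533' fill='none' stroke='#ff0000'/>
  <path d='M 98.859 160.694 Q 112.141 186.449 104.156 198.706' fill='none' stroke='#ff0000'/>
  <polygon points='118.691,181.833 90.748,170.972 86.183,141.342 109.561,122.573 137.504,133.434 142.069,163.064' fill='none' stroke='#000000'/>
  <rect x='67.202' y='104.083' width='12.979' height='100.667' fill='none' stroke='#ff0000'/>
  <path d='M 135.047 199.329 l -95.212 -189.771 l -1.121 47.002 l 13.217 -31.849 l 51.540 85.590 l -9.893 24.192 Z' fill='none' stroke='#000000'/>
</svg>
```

viewBox `0 0 147.244 220.942` with mm width/height → 1 unit = 1 mm. Flip: y_m = 220.942 − y_svg.

**Shape 1** — `<polyline>` open polyline, stroke `#ff0000` → score (S478, F1794). Machine vertices: (123.371,8.047) → (135.679,179.005) → (73.736,75.352) → (66.096,167.409). Open path.

**Shape 2** — `<path>` quadratic bezier, stroke `#ff0000` → score (S478, F1794). Control points (SVG): P0=(98.859,160.694), P1=(112.141,186.449), P2=(104.156,198.706); sampled at t=k/3. Machine vertices: (98.859,60.248) → (105.351,44.578) → (107.116,31.907) → (104.156,22.236). Open path.

**Shape 3** — `<polygon>` regular polygon, stroke `#000000` → cut (S883, F714). Machine vertices: (118.691,39.109) → (90.748,49.970) → (86.183,79.600) → (109.561,98.369) → (137.504,87.508) → (142.069,57.878) → (118.691,39.109). Closed: final G1 returns to the first vertex.

**Shape 4** — `<rect>` rectangle, stroke `#ff0000` → score (S478, F1794). Machine vertices: (67.202,116.859) → (80.181,116.859) → (80.181,16.192) → (67.202,16.192) → (67.202,116.859). Closed: final G1 returns to the first vertex.

**Shape 5** — `<path>` closed polygon, stroke `#000000` → cut (S883, F714). Machine vertices: (135.047,21.613) → (39.835,211.384) → (38.714,164.382) → (51.931,196.231) → (103.471,110.641) → (93.578,86.449) → (135.047,21.613). Closed: final G1 returns to the first vertex.

G21
G90
G0 X123.371 Y8.047
M3 S478
G01 X135.679 Y179.005 F1794
G01 X73.736 Y75.352
G01 X66.096 Y167.409
M5
G0 X98.859 Y60.248
M3 S478
G01 X105.351 Y44.578 F1794
G01 X107.116 Y31.907
G01 X104.156 Y22.236
M5
G0 X118.691 Y39.109
M3 S883
G01 X90.748 Y49.970 F714
G01 X86.183 Y79.600
G01 X109.561 Y98.369
G01 X137.504 Y87.508
G01 X142.069 Y57.878
G01 X118.691 Y39.109
M5
G0 X67.202 Y116.859
M3 S478
G01 X80.181 Y116.859 F1794
G01 X80.181 Y16.192
G01 X67.202 Y16.192
G01 X67.202 Y116.859
M5
G0 X135.047 Y21.613
M3 S883
G01 X39.835 Y211.384 F714
G01 X38.714 Y164.382
G01 X51.931 Y196.231
G01 X103.471 Y110.641
G01 X93.578 Y86.449
G01 X135.047 Y21.613
M5
G0 X0.000 Y0.000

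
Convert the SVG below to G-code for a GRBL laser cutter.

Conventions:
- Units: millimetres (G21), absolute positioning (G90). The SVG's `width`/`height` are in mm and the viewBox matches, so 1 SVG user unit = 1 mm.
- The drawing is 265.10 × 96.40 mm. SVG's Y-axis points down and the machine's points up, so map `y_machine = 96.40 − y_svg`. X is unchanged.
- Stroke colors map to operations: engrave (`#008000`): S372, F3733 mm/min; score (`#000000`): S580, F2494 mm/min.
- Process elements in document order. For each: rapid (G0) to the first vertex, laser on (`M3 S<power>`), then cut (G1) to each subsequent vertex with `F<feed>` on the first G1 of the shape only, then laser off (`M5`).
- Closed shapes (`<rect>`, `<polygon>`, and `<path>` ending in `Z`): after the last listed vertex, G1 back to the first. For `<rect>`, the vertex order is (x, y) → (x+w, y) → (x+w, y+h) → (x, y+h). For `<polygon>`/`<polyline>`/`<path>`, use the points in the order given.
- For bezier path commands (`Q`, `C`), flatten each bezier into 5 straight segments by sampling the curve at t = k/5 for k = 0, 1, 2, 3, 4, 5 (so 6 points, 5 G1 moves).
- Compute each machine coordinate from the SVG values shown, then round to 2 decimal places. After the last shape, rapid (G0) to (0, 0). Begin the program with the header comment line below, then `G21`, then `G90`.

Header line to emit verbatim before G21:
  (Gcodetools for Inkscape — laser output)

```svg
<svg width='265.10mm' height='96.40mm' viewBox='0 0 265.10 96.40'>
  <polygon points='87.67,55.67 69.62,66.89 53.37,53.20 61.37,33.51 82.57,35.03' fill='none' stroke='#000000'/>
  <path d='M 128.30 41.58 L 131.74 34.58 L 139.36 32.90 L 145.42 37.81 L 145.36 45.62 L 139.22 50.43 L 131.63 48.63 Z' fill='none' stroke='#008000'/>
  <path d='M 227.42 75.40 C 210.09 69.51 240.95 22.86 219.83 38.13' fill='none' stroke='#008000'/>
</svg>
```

1 u = 1 mm; y_m = 96.40 − y.

[1] `<polygon>` regular polygon, #000000→score S580 F2494: (87.67,40.73) → (69.62,29.51) → (53.37,43.20) → (61.37,62.89) → (82.57,61.37) → (87.67,40.73) (closed)

[2] `<path>` regular polygon, #008000→engrave S372 F3733: (128.30,54.82) → (131.74,61.82) → (139.36,63.50) → (145.42,58.59) → (145.36,50.78) → (139.22,45.97) → (131.63,47.77) → (128.30,54.82) (closed)

[3] `<path>` cubic bezier, #008000→engrave S372 F3733: (227.42,21.00) → (222.00,28.60) → (223.34,41.06) → (226.63,53.44) → (227.07,60.82) → (219.83,58.27)

(Gcodetools for Inkscape — laser output)
G21
G90
G0 X87.67 Y40.73
M3 S580
G1 X69.62 Y29.51 F2494
G1 X53.37 Y43.20
G1 X61.37 Y62.89
G1 X82.57 Y61.37
G1 X87.67 Y40.73
M5
G0 X128.30 Y54.82
M3 S372
G1 X131.74 Y61.82 F3733
G1 X139.36 Y63.50
G1 X145.42 Y58.59
G1 X145.36 Y50.78
G1 X139.22 Y45.97
G1 X131.63 Y47.77
G1 X128.30 Y54.82
M5
G0 X227.42 Y21.00
M3 S372
G1 X222.00 Y28.60 F3733
G1 X223.34 Y41.06
G1 X226.63 Y53.44
G1 X227.07 Y60.82
G1 X219.83 Y58.27
M5
G0 X0.00 Y0.00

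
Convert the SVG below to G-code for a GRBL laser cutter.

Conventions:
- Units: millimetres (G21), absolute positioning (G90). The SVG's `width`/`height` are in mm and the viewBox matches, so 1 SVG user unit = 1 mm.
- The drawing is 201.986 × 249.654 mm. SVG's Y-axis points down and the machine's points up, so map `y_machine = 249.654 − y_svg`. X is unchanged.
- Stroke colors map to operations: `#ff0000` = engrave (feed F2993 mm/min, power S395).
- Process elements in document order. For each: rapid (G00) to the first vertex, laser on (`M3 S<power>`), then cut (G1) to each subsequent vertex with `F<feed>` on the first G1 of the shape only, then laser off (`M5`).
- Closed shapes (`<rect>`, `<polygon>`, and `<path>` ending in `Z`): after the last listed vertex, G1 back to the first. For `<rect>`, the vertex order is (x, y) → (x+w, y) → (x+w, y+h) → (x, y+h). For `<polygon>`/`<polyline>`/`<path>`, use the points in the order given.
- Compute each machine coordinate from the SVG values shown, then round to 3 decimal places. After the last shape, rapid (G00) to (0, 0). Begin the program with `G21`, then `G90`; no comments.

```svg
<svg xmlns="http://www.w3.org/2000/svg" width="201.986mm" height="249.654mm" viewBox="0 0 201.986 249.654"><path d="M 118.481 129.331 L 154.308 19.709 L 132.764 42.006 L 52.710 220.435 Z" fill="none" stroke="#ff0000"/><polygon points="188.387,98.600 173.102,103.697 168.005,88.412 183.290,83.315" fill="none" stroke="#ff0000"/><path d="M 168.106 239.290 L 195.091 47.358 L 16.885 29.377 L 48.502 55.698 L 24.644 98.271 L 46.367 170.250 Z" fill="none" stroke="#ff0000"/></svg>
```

viewBox `0 0 201.986 249.654` with mm width/height → 1 unit = 1 mm. Flip: y_m = 249.654 − y_svg.

**Shape 1** — `<path>` closed polygon, stroke `#ff0000` → engrave (S395, F2993). Machine vertices: (118.481,120.323) → (154.308,229.945) → (132.764,207.648) → (52.710,29.219) → (118.481,120.323). Closed: final G1 returns to the first vertex.

**Shape 2** — `<polygon>` regular polygon, stroke `#ff0000` → engrave (S395, F2993). Machine vertices: (188.387,151.054) → (173.102,145.957) → (168.005,161.242) → (183.290,166.339) → (188.387,151.054). Closed: final G1 returns to the first vertex.

**Shape 3** — `<path>` closed polygon, stroke `#ff0000` → engrave (S395, F2993). Machine vertices: (168.106,10.364) → (195.091,202.296) → (16.885,220.277) → (48.502,193.956) → (24.644,151.383) → (46.367,79.404) → (168.106,10.364). Closed: final G1 returns to the first vertex.

G21
G90
G00 X118.481 Y120.323
M3 S395
G1 X154.308 Y229.945 F2993
G1 X132.764 Y207.648
G1 X52.710 Y29.219
G1 X118.481 Y120.323
M5
G00 X188.387 Y151.054
M3 S395
G1 X173.102 Y145.957 F2993
G1 X168.005 Y161.242
G1 X183.290 Y166.339
G1 X188.387 Y151.054
M5
G00 X168.106 Y10.364
M3 S395
G1 X195.091 Y202.296 F2993
G1 X16.885 Y220.277
G1 X48.502 Y193.956
G1 X24.644 Y151.383
G1 X46.367 Y79.404
G1 X168.106 Y10.364
M5
G00 X0.000 Y0.000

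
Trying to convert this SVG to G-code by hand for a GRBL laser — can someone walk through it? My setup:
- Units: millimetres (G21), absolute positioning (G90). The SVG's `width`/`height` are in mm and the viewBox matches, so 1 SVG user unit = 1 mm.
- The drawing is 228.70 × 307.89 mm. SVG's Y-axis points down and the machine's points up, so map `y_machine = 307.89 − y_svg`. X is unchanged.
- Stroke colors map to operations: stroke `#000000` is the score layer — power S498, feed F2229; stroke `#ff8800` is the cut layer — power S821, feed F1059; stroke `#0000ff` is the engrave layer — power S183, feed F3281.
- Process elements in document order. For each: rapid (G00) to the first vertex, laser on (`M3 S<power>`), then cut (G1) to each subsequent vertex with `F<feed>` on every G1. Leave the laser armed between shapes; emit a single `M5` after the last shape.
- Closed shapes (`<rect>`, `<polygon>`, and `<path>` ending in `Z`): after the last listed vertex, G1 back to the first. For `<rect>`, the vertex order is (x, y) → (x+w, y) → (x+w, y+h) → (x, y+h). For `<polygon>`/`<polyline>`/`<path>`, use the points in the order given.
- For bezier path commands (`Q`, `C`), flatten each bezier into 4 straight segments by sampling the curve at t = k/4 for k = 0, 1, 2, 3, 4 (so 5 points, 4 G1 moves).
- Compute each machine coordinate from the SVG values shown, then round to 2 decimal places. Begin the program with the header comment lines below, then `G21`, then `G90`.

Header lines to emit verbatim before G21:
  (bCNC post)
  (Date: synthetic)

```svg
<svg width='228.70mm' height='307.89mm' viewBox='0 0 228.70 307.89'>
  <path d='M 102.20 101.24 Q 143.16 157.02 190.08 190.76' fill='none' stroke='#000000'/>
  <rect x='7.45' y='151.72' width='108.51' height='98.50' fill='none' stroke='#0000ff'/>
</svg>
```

viewBox `0 0 228.70 307.89` with mm width/height → 1 unit = 1 mm. Flip: y_m = 307.89 − y_svg.

**Shape 1** — `<path>` quadratic bezier, stroke `#000000` → score (S498, F2229). Control points (SVG): P0=(102.20,101.24), P1=(143.16,157.02), P2=(190.08,190.76); sampled at t=k/4. Machine vertices: (102.20,206.65) → (123.05,180.14) → (144.65,156.38) → (166.99,135.38) → (190.08,117.13). Open path.

**Shape 2** — `<rect>` rectangle, stroke `#0000ff` → engrave (S183, F3281). Machine vertices: (7.45,156.17) → (115.96,156.17) → (115.96,57.67) → (7.45,57.67) → (7.45,156.17). Closed: final G1 returns to the first vertex.

(bCNC post)
(Date: synthetic)
G21
G90
G00 X102.20 Y206.65
M3 S498
G1 X123.05 Y180.14 F2229
G1 X144.65 Y156.38 F2229
G1 X166.99 Y135.38 F2229
G1 X190.08 Y117.13 F2229
G00 X7.45 Y156.17
M3 S183
G1 X115.96 Y156.17 F3281
G1 X115.96 Y57.67 F3281
G1 X7.45 Y57.67 F3281
G1 X7.45 Y156.17 F3281
M5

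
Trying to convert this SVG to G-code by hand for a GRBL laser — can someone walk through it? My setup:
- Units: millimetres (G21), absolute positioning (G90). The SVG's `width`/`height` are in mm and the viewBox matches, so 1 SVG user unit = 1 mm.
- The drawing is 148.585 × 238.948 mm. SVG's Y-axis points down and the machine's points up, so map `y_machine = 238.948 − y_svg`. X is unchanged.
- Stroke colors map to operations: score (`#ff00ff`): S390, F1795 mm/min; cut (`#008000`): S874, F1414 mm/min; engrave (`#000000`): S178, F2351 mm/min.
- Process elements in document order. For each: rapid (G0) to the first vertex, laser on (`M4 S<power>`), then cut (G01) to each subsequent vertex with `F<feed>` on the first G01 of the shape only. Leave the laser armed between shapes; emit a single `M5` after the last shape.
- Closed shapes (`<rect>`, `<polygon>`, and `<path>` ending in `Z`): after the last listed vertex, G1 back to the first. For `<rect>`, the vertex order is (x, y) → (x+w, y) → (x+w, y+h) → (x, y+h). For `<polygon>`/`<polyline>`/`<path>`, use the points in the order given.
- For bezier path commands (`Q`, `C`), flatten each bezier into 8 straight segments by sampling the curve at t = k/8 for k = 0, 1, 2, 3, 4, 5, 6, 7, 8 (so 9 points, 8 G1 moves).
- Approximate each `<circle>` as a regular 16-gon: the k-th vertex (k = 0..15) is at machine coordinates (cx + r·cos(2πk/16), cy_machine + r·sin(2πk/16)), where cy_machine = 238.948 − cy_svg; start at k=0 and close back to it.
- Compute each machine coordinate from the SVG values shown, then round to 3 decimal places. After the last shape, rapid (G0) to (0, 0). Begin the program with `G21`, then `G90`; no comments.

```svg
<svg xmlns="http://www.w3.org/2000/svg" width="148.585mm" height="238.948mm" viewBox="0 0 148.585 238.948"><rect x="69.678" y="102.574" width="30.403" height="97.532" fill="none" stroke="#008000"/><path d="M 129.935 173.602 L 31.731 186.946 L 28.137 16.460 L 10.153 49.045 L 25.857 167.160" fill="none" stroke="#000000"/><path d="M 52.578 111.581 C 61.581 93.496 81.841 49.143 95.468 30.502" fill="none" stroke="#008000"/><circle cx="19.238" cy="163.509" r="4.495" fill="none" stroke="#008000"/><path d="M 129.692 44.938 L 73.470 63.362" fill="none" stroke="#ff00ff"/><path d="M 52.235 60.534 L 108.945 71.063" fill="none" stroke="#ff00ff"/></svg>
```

G21
G90
G0 X69.678 Y136.374
M4 S874
G01 X100.081 Y136.374 F1414
G01 X100.081 Y38.842
G01 X69.678 Y38.842
G01 X69.678 Y136.374
G0 X129.935 Y65.346
M4 S178
G01 X31.731 Y52.002 F2351
G01 X28.137 Y222.488
G01 X10.153 Y189.903
G01 X25.857 Y71.788
G0 X52.578 Y127.367
M4 S874
G01 X56.447 Y135.279 F1414
G01 X61.161 Y145.044
G01 X66.512 Y156.053
G01 X72.289 Y167.698
G01 X78.283 Y179.369
G01 X84.284 Y190.456
G01 X90.082 Y200.352
G01 X95.468 Y208.446
G0 X23.733 Y75.439
M4 S874
G01 X23.391 Y77.159 F1414
G01 X22.416 Y78.617
G01 X20.958 Y79.592
G01 X19.238 Y79.934
G01 X17.518 Y79.592
G01 X16.060 Y78.617
G01 X15.085 Y77.159
G01 X14.743 Y75.439
G01 X15.085 Y73.719
G01 X16.060 Y72.261
G01 X17.518 Y71.286
G01 X19.238 Y70.944
G01 X20.958 Y71.286
G01 X22.416 Y72.261
G01 X23.391 Y73.719
G01 X23.733 Y75.439
G0 X129.692 Y194.010
M4 S390
G01 X73.470 Y175.586 F1795
G0 X52.235 Y178.414
M4 S390
G01 X108.945 Y167.885 F1795
M5
G0 X0.000 Y0.000

Since the viewBox matches the mm dimensions, user units are millimetres directly. The only transform is the Y-flip y_m = 238.948 − y_svg.

Shape 1 is a rectangle drawn with `<rect>`. Its stroke #008000 means cut at S874, F1414. After flipping Y the toolpath is (69.678,136.374) → (100.081,136.374) → (100.081,38.842) → (69.678,38.842) → (69.678,136.374), returning to the start.

Shape 2 is a open polyline drawn with `<path>`. Its stroke #000000 means engrave at S178, F2351. After flipping Y the toolpath is (129.935,65.346) → (31.731,52.002) → (28.137,222.488) → (10.153,189.903) → (25.857,71.788).

Shape 3 is a cubic bezier drawn with `<path>`. Its stroke #008000 means cut at S874, F1414. After flipping Y the toolpath is (52.578,127.367) → (56.447,135.279) → (61.161,145.044) → (66.512,156.053) → (72.289,167.698) → (78.283,179.369) → (84.284,190.456) → (90.082,200.352) → (95.468,208.446).

Shape 4 is a circle drawn with `<circle>`. Its stroke #008000 means cut at S874, F1414. After flipping Y the toolpath is (23.733,75.439) → (23.391,77.159) → (22.416,78.617) → (20.958,79.592) → (19.238,79.934) → (17.518,79.592) → (16.060,78.617) → (15.085,77.159) → (14.743,75.439) → (15.085,73.719) → (16.060,72.261) → (17.518,71.286) → (19.238,70.944) → (20.958,71.286) → (22.416,72.261) → (23.391,73.719) → (23.733,75.439), returning to the start.

Shape 5 is a line segment drawn with `<path>`. Its stroke #ff00ff means score at S390, F1795. After flipping Y the toolpath is (129.692,194.010) → (73.470,175.586).

Shape 6 is a line segment drawn with `<path>`. Its stroke #ff00ff means score at S390, F1795. After flipping Y the toolpath is (52.235,178.414) → (108.945,167.885).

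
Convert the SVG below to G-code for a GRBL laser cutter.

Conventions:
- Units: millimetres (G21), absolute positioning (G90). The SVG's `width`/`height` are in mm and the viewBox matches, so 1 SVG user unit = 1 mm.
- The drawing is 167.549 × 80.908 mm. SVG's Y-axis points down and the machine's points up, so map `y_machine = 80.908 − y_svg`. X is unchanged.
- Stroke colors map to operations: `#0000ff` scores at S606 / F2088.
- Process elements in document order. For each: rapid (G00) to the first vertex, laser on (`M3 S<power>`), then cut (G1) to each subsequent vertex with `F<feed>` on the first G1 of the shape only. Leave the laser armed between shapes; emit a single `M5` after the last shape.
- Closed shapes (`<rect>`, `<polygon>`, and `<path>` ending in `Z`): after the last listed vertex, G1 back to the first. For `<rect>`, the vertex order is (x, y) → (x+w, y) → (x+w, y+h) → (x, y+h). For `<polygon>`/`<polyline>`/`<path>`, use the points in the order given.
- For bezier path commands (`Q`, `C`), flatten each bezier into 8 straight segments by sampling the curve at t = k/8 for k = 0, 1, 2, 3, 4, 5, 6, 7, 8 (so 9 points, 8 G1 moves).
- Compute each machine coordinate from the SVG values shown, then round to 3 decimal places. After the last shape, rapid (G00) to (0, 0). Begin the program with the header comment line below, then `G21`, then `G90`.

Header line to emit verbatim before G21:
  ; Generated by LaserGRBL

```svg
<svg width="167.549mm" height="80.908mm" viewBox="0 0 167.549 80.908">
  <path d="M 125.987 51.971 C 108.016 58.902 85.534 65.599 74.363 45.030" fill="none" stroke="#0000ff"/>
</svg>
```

1 u = 1 mm; y_m = 80.908 − y.

[1] `<path>` cubic bezier, #0000ff→score S606 F2088: (125.987,28.937) → (119.067,26.402) → (111.910,24.205) → (104.701,22.664) → (97.625,22.095) → (90.868,22.815) → (84.615,25.141) → (79.051,29.390) → (74.363,35.878)

; Generated by LaserGRBL
G21
G90
G00 X125.987 Y28.937
M3 S606
G1 X119.067 Y26.402 F2088
G1 X111.910 Y24.205
G1 X104.701 Y22.664
G1 X97.625 Y22.095
G1 X90.868 Y22.815
G1 X84.615 Y25.141
G1 X79.051 Y29.390
G1 X74.363 Y35.878
M5
G00 X0.000 Y0.000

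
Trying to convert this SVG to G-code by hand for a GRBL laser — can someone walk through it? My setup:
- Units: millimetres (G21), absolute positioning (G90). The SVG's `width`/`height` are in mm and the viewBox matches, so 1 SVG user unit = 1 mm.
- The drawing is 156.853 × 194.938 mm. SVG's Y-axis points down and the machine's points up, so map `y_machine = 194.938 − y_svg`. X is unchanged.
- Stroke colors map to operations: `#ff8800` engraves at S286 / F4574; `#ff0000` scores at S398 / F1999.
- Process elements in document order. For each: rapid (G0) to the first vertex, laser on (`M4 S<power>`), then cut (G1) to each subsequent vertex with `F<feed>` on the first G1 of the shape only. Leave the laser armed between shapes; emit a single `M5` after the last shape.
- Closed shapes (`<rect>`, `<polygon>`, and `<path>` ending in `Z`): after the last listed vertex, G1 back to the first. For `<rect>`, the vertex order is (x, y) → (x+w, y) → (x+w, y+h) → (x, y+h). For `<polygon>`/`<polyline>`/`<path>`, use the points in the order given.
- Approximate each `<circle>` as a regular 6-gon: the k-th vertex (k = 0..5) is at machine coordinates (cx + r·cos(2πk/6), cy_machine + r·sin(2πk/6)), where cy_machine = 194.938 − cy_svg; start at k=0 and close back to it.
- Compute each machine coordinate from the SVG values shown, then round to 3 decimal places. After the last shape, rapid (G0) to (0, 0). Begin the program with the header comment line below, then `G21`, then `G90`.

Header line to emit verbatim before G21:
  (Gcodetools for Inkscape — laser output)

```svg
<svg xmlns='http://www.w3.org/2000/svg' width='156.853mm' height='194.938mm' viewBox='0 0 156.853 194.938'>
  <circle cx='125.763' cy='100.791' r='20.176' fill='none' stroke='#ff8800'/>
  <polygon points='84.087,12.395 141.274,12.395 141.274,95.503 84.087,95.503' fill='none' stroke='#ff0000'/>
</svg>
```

viewBox `0 0 156.853 194.938` with mm width/height → 1 unit = 1 mm. Flip: y_m = 194.938 − y_svg.

**Shape 1** — `<circle>` circle, stroke `#ff8800` → engrave (S286, F4574). Machine vertices: (145.939,94.147) → (135.851,111.620) → (115.675,111.620) → (105.587,94.147) → (115.675,76.674) → (135.851,76.674) → (145.939,94.147). Closed: final G1 returns to the first vertex.

**Shape 2** — `<polygon>` rectangle, stroke `#ff0000` → score (S398, F1999). Machine vertices: (84.087,182.543) → (141.274,182.543) → (141.274,99.435) → (84.087,99.435) → (84.087,182.543). Closed: final G1 returns to the first vertex.

(Gcodetools for Inkscape — laser output)
G21
G90
G0 X145.939 Y94.147
M4 S286
G1 X135.851 Y111.620 F4574
G1 X115.675 Y111.620
G1 X105.587 Y94.147
G1 X115.675 Y76.674
G1 X135.851 Y76.674
G1 X145.939 Y94.147
G0 X84.087 Y182.543
M4 S398
G1 X141.274 Y182.543 F1999
G1 X141.274 Y99.435
G1 X84.087 Y99.435
G1 X84.087 Y182.543
M5
G0 X0.000 Y0.000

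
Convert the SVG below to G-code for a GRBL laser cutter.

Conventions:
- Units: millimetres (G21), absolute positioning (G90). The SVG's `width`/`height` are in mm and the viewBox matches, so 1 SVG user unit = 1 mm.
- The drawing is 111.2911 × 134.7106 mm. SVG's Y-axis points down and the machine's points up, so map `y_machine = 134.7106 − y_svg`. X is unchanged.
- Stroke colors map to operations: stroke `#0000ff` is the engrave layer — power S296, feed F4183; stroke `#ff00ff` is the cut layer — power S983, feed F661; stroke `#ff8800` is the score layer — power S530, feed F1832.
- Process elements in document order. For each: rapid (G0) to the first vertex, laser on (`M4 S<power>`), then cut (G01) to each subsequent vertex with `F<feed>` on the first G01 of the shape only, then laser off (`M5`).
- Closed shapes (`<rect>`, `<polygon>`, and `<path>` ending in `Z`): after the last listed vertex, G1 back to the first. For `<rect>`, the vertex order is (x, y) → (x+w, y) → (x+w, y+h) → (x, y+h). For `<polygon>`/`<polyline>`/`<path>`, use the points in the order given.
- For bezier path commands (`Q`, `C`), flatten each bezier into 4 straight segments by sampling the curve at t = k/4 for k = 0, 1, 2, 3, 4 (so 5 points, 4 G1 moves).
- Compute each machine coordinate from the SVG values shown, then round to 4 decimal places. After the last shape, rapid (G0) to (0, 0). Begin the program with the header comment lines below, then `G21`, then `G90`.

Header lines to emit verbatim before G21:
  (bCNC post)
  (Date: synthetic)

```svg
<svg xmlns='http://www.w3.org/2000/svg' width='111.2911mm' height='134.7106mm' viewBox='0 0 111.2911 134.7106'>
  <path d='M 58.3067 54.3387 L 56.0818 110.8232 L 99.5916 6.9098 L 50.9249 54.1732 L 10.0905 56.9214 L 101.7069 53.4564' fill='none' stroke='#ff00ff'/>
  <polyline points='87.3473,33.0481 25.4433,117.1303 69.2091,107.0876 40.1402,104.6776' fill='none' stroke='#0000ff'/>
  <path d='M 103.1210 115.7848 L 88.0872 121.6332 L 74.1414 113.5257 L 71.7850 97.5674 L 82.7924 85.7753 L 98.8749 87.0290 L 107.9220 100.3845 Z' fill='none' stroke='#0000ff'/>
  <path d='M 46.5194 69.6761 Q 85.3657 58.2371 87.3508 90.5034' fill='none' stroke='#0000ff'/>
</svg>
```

Since the viewBox matches the mm dimensions, user units are millimetres directly. The only transform is the Y-flip y_m = 134.7106 − y_svg.

Shape 1 is a open polyline drawn with `<path>`. Its stroke #ff00ff means cut at S983, F661. After flipping Y the toolpath is (58.3067,80.3719) → (56.0818,23.8874) → (99.5916,127.8008) → (50.9249,80.5374) → (10.0905,77.7892) → (101.7069,81.2542).

Shape 2 is a open polyline drawn with `<polyline>`. Its stroke #0000ff means engrave at S296, F4183. After flipping Y the toolpath is (87.3473,101.6625) → (25.4433,17.5803) → (69.2091,27.6230) → (40.1402,30.0330).

Shape 3 is a regular polygon drawn with `<path>`. Its stroke #0000ff means engrave at S296, F4183. After flipping Y the toolpath is (103.1210,18.9258) → (88.0872,13.0774) → (74.1414,21.1849) → (71.7850,37.1432) → (82.7924,48.9353) → (98.8749,47.6816) → (107.9220,34.3261) → (103.1210,18.9258), returning to the start.

Shape 4 is a quadratic bezier drawn with `<path>`. Its stroke #0000ff means engrave at S296, F4183. After flipping Y the toolpath is (46.5194,65.0345) → (63.6387,68.0224) → (76.1504,65.5472) → (84.0544,57.6088) → (87.3508,44.2072).

(bCNC post)
(Date: synthetic)
G21
G90
G0 X58.3067 Y80.3719
M4 S983
G01 X56.0818 Y23.8874 F661
G01 X99.5916 Y127.8008
G01 X50.9249 Y80.5374
G01 X10.0905 Y77.7892
G01 X101.7069 Y81.2542
M5
G0 X87.3473 Y101.6625
M4 S296
G01 X25.4433 Y17.5803 F4183
G01 X69.2091 Y27.6230
G01 X40.1402 Y30.0330
M5
G0 X103.1210 Y18.9258
M4 S296
G01 X88.0872 Y13.0774 F4183
G01 X74.1414 Y21.1849
G01 X71.7850 Y37.1432
G01 X82.7924 Y48.9353
G01 X98.8749 Y47.6816
G01 X107.9220 Y34.3261
G01 X103.1210 Y18.9258
M5
G0 X46.5194 Y65.0345
M4 S296
G01 X63.6387 Y68.0224 F4183
G01 X76.1504 Y65.5472
G01 X84.0544 Y57.6088
G01 X87.3508 Y44.2072
M5
G0 X0.0000 Y0.0000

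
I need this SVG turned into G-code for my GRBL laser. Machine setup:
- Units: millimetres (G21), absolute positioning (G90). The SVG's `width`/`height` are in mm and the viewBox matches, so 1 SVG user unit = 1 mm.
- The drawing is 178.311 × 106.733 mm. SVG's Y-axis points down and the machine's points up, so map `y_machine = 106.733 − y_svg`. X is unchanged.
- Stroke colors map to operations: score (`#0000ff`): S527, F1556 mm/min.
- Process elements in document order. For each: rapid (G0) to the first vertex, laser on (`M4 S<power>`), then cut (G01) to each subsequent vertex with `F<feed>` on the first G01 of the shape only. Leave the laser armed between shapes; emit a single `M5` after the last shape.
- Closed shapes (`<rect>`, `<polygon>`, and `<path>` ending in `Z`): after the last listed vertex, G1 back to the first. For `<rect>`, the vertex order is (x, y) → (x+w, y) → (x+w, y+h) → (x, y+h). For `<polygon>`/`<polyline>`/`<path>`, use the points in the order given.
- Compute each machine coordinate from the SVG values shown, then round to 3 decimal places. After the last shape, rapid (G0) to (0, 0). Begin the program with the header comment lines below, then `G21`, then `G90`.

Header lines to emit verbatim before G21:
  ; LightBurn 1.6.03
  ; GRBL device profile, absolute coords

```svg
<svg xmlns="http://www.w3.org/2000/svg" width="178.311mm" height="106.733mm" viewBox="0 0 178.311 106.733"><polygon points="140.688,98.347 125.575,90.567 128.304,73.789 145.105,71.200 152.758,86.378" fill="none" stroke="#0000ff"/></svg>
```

; LightBurn 1.6.03
; GRBL device profile, absolute coords
G21
G90
G0 X140.688 Y8.386
M4 S527
G01 X125.575 Y16.166 F1556
G01 X128.304 Y32.944
G01 X145.105 Y35.533
G01 X152.758 Y20.355
G01 X140.688 Y8.386
M5
G0 X0.000 Y0.000

Since the viewBox matches the mm dimensions, user units are millimetres directly. The only transform is the Y-flip y_m = 106.733 − y_svg.

Shape 1 is a regular polygon drawn with `<polygon>`. Its stroke #0000ff means score at S527, F1556. After flipping Y the toolpath is (140.688,8.386) → (125.575,16.166) → (128.304,32.944) → (145.105,35.533) → (152.758,20.355) → (140.688,8.386), returning to the start.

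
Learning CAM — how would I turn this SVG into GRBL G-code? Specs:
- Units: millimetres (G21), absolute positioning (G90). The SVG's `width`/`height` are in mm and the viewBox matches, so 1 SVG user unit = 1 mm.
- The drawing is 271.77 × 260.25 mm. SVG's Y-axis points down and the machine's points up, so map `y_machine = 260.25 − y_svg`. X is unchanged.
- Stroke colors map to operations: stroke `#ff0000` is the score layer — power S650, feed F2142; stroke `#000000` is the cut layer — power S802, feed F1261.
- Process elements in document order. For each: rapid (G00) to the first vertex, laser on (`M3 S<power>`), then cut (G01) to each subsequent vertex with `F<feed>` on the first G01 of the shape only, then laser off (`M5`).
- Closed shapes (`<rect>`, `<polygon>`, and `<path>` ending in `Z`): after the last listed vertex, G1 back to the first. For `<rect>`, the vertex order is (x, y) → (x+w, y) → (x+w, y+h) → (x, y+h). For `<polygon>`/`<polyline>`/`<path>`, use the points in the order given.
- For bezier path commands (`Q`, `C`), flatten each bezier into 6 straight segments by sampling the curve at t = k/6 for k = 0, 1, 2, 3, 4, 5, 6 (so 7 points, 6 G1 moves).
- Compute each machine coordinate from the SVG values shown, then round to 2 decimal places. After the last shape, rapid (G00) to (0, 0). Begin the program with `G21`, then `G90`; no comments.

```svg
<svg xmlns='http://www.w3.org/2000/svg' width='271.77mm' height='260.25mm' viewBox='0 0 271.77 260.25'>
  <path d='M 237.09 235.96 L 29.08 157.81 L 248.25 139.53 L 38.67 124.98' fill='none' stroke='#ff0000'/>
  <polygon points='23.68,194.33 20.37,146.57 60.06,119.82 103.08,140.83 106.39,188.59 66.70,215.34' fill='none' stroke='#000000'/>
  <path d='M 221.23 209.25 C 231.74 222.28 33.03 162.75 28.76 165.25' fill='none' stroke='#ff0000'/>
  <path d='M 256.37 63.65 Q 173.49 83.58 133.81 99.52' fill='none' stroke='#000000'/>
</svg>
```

G21
G90
G00 X237.09 Y24.29
M3 S650
G01 X29.08 Y102.44 F2142
G01 X248.25 Y120.72
G01 X38.67 Y135.27
M5
G00 X23.68 Y65.92
M3 S802
G01 X20.37 Y113.68 F1261
G01 X60.06 Y140.43
G01 X103.08 Y119.42
G01 X106.39 Y71.66
G01 X66.70 Y44.91
G01 X23.68 Y65.92
M5
G00 X221.23 Y51.00
M3 S650
G01 X210.92 Y49.91 F2142
G01 X176.95 Y57.17
G01 X130.54 Y69.05
G01 X82.89 Y81.81
G01 X45.23 Y91.70
G01 X28.76 Y95.00
M5
G00 X256.37 Y196.60
M3 S802
G01 X229.94 Y190.07 F1261
G01 X205.92 Y183.76
G01 X184.29 Y177.67
G01 X165.06 Y171.80
G01 X148.24 Y166.15
G01 X133.81 Y160.73
M5
G00 X0.00 Y0.00

viewBox `0 0 271.77 260.25` with mm width/height → 1 unit = 1 mm. Flip: y_m = 260.25 − y_svg.

**Shape 1** — `<path>` open polyline, stroke `#ff0000` → score (S650, F2142). Machine vertices: (237.09,24.29) → (29.08,102.44) → (248.25,120.72) → (38.67,135.27). Open path.

**Shape 2** — `<polygon>` regular polygon, stroke `#000000` → cut (S802, F1261). Machine vertices: (23.68,65.92) → (20.37,113.68) → (60.06,140.43) → (103.08,119.42) → (106.39,71.66) → (66.70,44.91) → (23.68,65.92). Closed: final G1 returns to the first vertex.

**Shape 3** — `<path>` cubic bezier, stroke `#ff0000` → score (S650, F2142). Control points (SVG): P0=(221.23,209.25), P1=(231.74,222.28), P2=(33.03,162.75), P3=(28.76,165.25); sampled at t=k/6. Machine vertices: (221.23,51.00) → (210.92,49.91) → (176.95,57.17) → (130.54,69.05) → (82.89,81.81) → (45.23,91.70) → (28.76,95.00). Open path.

**Shape 4** — `<path>` quadratic bezier, stroke `#000000` → cut (S802, F1261). Control points (SVG): P0=(256.37,63.65), P1=(173.49,83.58), P2=(133.81,99.52); sampled at t=k/6. Machine vertices: (256.37,196.60) → (229.94,190.07) → (205.92,183.76) → (184.29,177.67) → (165.06,171.80) → (148.24,166.15) → (133.81,160.73). Open path.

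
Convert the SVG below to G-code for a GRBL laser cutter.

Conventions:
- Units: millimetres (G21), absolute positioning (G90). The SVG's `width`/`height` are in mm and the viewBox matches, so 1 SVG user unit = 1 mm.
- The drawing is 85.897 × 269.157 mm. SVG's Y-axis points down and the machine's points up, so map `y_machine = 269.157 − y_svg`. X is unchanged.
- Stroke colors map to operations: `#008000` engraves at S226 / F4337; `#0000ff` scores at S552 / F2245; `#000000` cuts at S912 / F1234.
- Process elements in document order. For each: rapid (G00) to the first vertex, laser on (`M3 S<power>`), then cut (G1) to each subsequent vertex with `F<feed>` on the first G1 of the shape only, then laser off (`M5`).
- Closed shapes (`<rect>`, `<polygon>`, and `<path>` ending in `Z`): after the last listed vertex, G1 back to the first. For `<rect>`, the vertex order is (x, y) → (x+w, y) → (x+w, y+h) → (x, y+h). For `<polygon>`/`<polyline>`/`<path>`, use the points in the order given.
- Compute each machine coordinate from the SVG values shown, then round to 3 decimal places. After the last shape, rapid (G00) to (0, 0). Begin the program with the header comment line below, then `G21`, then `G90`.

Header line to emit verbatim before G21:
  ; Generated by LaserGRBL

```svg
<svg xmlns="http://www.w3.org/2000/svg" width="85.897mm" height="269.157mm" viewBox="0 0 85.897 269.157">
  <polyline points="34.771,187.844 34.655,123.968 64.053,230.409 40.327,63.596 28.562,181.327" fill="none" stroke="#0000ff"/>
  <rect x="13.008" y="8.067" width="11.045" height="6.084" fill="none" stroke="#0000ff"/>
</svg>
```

; Generated by LaserGRBL
G21
G90
G00 X34.771 Y81.313
M3 S552
G1 X34.655 Y145.189 F2245
G1 X64.053 Y38.748
G1 X40.327 Y205.561
G1 X28.562 Y87.830
M5
G00 X13.008 Y261.090
M3 S552
G1 X24.053 Y261.090 F2245
G1 X24.053 Y255.006
G1 X13.008 Y255.006
G1 X13.008 Y261.090
M5
G00 X0.000 Y0.000

Since the viewBox matches the mm dimensions, user units are millimetres directly. The only transform is the Y-flip y_m = 269.157 − y_svg.

Shape 1 is a open polyline drawn with `<polyline>`. Its stroke #0000ff means score at S552, F2245. After flipping Y the toolpath is (34.771,81.313) → (34.655,145.189) → (64.053,38.748) → (40.327,205.561) → (28.562,87.830).

Shape 2 is a rectangle drawn with `<rect>`. Its stroke #0000ff means score at S552, F2245. After flipping Y the toolpath is (13.008,261.090) → (24.053,261.090) → (24.053,255.006) → (13.008,255.006) → (13.008,261.090), returning to the start.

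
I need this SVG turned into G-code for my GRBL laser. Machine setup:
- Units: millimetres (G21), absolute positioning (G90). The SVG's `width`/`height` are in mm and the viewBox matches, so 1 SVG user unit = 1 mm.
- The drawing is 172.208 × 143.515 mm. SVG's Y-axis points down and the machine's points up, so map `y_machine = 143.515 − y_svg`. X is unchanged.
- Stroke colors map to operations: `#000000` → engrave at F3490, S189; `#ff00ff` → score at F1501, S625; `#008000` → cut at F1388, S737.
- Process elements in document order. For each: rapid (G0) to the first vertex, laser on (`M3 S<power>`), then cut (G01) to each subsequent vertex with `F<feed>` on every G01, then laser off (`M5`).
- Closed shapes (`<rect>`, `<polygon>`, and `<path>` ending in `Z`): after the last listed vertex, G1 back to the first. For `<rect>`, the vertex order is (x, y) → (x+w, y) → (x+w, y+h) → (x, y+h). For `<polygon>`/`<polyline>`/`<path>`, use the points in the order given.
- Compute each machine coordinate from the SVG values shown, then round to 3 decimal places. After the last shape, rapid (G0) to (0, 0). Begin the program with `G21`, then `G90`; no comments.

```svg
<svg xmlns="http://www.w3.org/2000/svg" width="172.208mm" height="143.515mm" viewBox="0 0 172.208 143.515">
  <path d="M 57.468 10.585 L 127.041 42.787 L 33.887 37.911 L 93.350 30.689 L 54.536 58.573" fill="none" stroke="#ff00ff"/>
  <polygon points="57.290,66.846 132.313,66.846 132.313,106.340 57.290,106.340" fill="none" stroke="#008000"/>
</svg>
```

viewBox `0 0 172.208 143.515` with mm width/height → 1 unit = 1 mm. Flip: y_m = 143.515 − y_svg.

**Shape 1** — `<path>` open polyline, stroke `#ff00ff` → score (S625, F1501). Machine vertices: (57.468,132.930) → (127.041,100.728) → (33.887,105.604) → (93.350,112.826) → (54.536,84.942). Open path.

**Shape 2** — `<polygon>` rectangle, stroke `#008000` → cut (S737, F1388). Machine vertices: (57.290,76.669) → (132.313,76.669) → (132.313,37.175) → (57.290,37.175) → (57.290,76.669). Closed: final G1 returns to the first vertex.

G21
G90
G0 X57.468 Y132.930
M3 S625
G01 X127.041 Y100.728 F1501
G01 X33.887 Y105.604 F1501
G01 X93.350 Y112.826 F1501
G01 X54.536 Y84.942 F1501
M5
G0 X57.290 Y76.669
M3 S737
G01 X132.313 Y76.669 F1388
G01 X132.313 Y37.175 F1388
G01 X57.290 Y37.175 F1388
G01 X57.290 Y76.669 F1388
M5
G0 X0.000 Y0.000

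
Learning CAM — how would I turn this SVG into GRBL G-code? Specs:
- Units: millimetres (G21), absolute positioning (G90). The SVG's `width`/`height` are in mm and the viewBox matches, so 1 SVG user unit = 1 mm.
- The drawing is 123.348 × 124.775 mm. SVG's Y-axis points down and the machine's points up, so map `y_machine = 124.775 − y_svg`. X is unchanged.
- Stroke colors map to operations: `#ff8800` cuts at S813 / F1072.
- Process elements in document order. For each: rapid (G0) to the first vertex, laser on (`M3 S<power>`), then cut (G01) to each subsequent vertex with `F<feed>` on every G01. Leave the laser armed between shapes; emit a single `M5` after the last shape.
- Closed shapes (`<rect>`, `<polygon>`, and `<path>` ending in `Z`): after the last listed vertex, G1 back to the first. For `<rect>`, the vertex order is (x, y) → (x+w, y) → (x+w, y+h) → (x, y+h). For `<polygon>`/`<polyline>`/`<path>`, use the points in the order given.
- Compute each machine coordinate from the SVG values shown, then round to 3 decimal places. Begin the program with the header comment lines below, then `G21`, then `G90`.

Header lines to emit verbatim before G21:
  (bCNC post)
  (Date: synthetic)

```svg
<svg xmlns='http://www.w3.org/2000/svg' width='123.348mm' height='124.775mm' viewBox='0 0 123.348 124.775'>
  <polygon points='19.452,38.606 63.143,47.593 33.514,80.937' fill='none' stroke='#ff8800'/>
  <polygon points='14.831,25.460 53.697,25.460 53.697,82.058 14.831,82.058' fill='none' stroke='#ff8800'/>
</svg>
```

Since the viewBox matches the mm dimensions, user units are millimetres directly. The only transform is the Y-flip y_m = 124.775 − y_svg.

Shape 1 is a regular polygon drawn with `<polygon>`. Its stroke #ff8800 means cut at S813, F1072. After flipping Y the toolpath is (19.452,86.169) → (63.143,77.182) → (33.514,43.838) → (19.452,86.169), returning to the start.

Shape 2 is a rectangle drawn with `<polygon>`. Its stroke #ff8800 means cut at S813, F1072. After flipping Y the toolpath is (14.831,99.315) → (53.697,99.315) → (53.697,42.717) → (14.831,42.717) → (14.831,99.315), returning to the start.

(bCNC post)
(Date: synthetic)
G21
G90
G0 X19.452 Y86.169
M3 S813
G01 X63.143 Y77.182 F1072
G01 X33.514 Y43.838 F1072
G01 X19.452 Y86.169 F1072
G0 X14.831 Y99.315
M3 S813
G01 X53.697 Y99.315 F1072
G01 X53.697 Y42.717 F1072
G01 X14.831 Y42.717 F1072
G01 X14.831 Y99.315 F1072
M5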